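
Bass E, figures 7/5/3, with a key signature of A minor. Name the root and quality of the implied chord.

E minor seventh

The figures 7/5/3 indicate a seventh chord in root position.
In root position the bass is the root, so the root is E.
The chord tones are E, G, B, D, giving E minor seventh.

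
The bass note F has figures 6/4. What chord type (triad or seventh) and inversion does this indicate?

triad, second inversion

Intervals of 6/4 above the bass form a triad; the bass is the fifth, so this is second inversion.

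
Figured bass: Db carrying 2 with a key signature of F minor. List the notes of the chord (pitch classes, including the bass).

The written figures 2 are shorthand for 6/4/2: the 6/4 are implied.
A second above Db in this key is Eb.
A fourth above Db in this key is G.
A sixth above Db in this key is Bb.
Together with the bass Db, this spells Eb dominant seventh in third inversion.

Db, Eb, G, Bb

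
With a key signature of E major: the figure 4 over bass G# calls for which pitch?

Counting 3 letter steps above G# lands on C; in E major, that letter is C#.

C#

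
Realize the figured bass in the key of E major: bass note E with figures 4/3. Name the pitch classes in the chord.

The written figures 4/3 are shorthand for 6/4/3: the 6 is implied.
A third above E in this key is G#.
A fourth above E in this key is A.
A sixth above E in this key is C#.
Together with the bass E, this spells A major seventh in second inversion.

E, G#, A, C#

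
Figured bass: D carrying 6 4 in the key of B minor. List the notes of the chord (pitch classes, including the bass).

A fourth above D in this key is G.
A sixth above D in this key is B.
Together with the bass D, this spells G major in second inversion.

D, G, B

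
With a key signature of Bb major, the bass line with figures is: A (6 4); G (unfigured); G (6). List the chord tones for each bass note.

A, D, F | G, Bb, D | G, Bb, Eb

A (6/4): A, D, F.
G (5/3): G, Bb, D.
G (6/3): G, Bb, Eb.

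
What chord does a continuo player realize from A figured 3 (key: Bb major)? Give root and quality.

A diminished

The figures 3 indicate a triad in root position.
In root position the bass is the root, so the root is A.
The chord tones are A, C, Eb, giving A diminished.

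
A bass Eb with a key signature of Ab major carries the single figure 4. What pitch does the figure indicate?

Ab

Counting 3 letter steps above Eb lands on A; in Ab major, that letter is Ab.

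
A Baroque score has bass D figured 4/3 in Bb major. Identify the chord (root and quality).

The figures 4/3 indicate a seventh chord in second inversion.
In second inversion the root lies a fourth above the bass: a fourth above D in Bb major is G.
The chord tones are D, F, G, Bb, giving G minor seventh.

G minor seventh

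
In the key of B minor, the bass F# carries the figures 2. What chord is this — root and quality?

G major seventh

The figures 2 indicate a seventh chord in third inversion.
In third inversion the root lies a second above the bass: a second above F# in B minor is G.
The chord tones are F#, G, B, D, giving G major seventh.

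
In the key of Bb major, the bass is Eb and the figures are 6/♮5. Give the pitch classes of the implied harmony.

Eb, G, B, C

The written figures 6/♮5 are shorthand for 6/5/3: the 3 is implied.
A third above Eb in this key is G.
A fifth above Eb in this key is Bb, made natural (B) by the ♮ figure.
A sixth above Eb in this key is C.
Together with the bass Eb, this spells C minor-major seventh in first inversion.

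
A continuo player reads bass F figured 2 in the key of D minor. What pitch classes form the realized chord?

F, G, Bb, D

The written figures 2 are shorthand for 6/4/2: the 6/4 are implied.
A second above F in this key is G.
A fourth above F in this key is Bb.
A sixth above F in this key is D.
Together with the bass F, this spells G minor seventh in third inversion.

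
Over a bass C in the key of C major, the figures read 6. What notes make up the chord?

The written figures 6 are shorthand for 6/3: the 3 is implied.
A third above C in this key is E.
A sixth above C in this key is A.
Together with the bass C, this spells A minor in first inversion.

C, E, A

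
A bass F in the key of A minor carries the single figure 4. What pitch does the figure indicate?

B

Counting 3 letter steps above F lands on B; in A minor, that letter is B.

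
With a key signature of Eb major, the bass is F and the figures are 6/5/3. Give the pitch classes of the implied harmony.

F, Ab, C, D

A third above F in this key is Ab.
A fifth above F in this key is C.
A sixth above F in this key is D.
Together with the bass F, this spells D half-diminished seventh in first inversion.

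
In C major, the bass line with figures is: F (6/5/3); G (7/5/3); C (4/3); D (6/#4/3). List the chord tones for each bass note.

F, A, C, D | G, B, D, F | C, E, F, A | D, F, G#, B

F (6/5/3): F, A, C, D.
G (7/5/3): G, B, D, F.
C (6/4/3): C, E, F, A.
D (6/#4/3): D, F, G#, B.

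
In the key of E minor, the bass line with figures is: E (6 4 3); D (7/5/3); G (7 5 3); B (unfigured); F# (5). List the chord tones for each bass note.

E (6/4/3): E, G, A, C.
D (7/5/3): D, F#, A, C.
G (7/5/3): G, B, D, F#.
B (5/3): B, D, F#.
F# (5/3): F#, A, C.

E, G, A, C | D, F#, A, C | G, B, D, F# | B, D, F# | F#, A, C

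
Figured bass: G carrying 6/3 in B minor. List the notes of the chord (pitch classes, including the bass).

A third above G in this key is B.
A sixth above G in this key is E.
Together with the bass G, this spells E minor in first inversion.

G, B, E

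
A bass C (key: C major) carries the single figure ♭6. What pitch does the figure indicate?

Ab

Counting 5 letter steps above C lands on A; in C major, that letter is A.
The b6 figure lowers it a semitone, giving Ab.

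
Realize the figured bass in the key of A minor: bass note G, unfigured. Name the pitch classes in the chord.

G, B, D

An unfigured bass implies 5/3.
A third above G in this key is B.
A fifth above G in this key is D.
Together with the bass G, this spells G major in root position.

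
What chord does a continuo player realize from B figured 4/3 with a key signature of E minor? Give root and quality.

The figures 4/3 indicate a seventh chord in second inversion.
In second inversion the root lies a fourth above the bass: a fourth above B in E minor is E.
The chord tones are B, D, E, G, giving E minor seventh.

E minor seventh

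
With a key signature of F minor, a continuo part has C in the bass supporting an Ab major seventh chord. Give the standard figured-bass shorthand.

6/5

C is the third of Ab major seventh, so the chord is in first inversion.
A seventh chord in first inversion is figured 6/5/3, conventionally abbreviated 6/5.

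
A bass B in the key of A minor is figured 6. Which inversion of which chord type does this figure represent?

6 is shorthand for 6/3.
Intervals of 6/3 above the bass form a triad; the bass is the third, so this is first inversion.

triad, first inversion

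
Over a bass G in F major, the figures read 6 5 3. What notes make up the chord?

G, Bb, D, E

A third above G in this key is Bb.
A fifth above G in this key is D.
A sixth above G in this key is E.
Together with the bass G, this spells E half-diminished seventh in first inversion.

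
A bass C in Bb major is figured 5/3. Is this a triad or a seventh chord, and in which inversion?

triad, root position

Intervals of 5/3 above the bass form a triad; the bass is the root, so this is root position.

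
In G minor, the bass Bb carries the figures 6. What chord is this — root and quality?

G minor

The figures 6 indicate a triad in first inversion.
In first inversion the root lies a sixth above the bass: a sixth above Bb in G minor is G.
The chord tones are Bb, D, G, giving G minor.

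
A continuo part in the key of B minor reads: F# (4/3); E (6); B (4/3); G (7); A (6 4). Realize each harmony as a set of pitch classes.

F# (6/4/3): F#, A, B, D.
E (6/3): E, G, C#.
B (6/4/3): B, D, E, G.
G (7/5/3): G, B, D, F#.
A (6/4): A, D, F#.

F#, A, B, D | E, G, C# | B, D, E, G | G, B, D, F# | A, D, F#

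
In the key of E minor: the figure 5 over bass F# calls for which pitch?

Counting 4 letter steps above F# lands on C; in E minor, that letter is C.

C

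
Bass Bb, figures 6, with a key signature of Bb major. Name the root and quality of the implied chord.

G minor

The figures 6 indicate a triad in first inversion.
In first inversion the root lies a sixth above the bass: a sixth above Bb in Bb major is G.
The chord tones are Bb, D, G, giving G minor.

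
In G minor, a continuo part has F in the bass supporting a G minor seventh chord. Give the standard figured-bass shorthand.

F is the seventh of G minor seventh, so the chord is in third inversion.
A seventh chord in third inversion is figured 6/4/2, conventionally abbreviated 4/2.

4/2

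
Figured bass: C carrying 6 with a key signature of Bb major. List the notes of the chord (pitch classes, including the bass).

The written figures 6 are shorthand for 6/3: the 3 is implied.
A third above C in this key is Eb.
A sixth above C in this key is A.
Together with the bass C, this spells A diminished in first inversion.

C, Eb, A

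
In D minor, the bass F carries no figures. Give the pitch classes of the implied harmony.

F, A, C

An unfigured bass implies 5/3.
A third above F in this key is A.
A fifth above F in this key is C.
Together with the bass F, this spells F major in root position.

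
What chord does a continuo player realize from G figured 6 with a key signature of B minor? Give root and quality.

E minor

The figures 6 indicate a triad in first inversion.
In first inversion the root lies a sixth above the bass: a sixth above G in B minor is E.
The chord tones are G, B, E, giving E minor.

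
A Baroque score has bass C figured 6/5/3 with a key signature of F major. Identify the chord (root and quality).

A minor seventh

The figures 6/5/3 indicate a seventh chord in first inversion.
In first inversion the root lies a sixth above the bass: a sixth above C in F major is A.
The chord tones are C, E, G, A, giving A minor seventh.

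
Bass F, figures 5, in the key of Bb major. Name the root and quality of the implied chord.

F major

The figures 5 indicate a triad in root position.
In root position the bass is the root, so the root is F.
The chord tones are F, A, C, giving F major.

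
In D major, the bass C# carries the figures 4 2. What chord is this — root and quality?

The figures 4 2 indicate a seventh chord in third inversion.
In third inversion the root lies a second above the bass: a second above C# in D major is D.
The chord tones are C#, D, F#, A, giving D major seventh.

D major seventh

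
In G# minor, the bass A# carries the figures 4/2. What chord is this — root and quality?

The figures 4/2 indicate a seventh chord in third inversion.
In third inversion the root lies a second above the bass: a second above A# in G# minor is B.
The chord tones are A#, B, D#, F#, giving B major seventh.

B major seventh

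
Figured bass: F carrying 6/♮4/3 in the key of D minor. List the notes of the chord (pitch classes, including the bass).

F, A, B, D

A third above F in this key is A.
A fourth above F in this key is Bb, made natural (B) by the ♮ figure.
A sixth above F in this key is D.
Together with the bass F, this spells B half-diminished seventh in second inversion.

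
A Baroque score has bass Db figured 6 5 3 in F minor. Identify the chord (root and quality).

The figures 6 5 3 indicate a seventh chord in first inversion.
In first inversion the root lies a sixth above the bass: a sixth above Db in F minor is Bb.
The chord tones are Db, F, Ab, Bb, giving Bb minor seventh.

Bb minor seventh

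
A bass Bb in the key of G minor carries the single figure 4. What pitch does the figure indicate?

Eb

Counting 3 letter steps above Bb lands on E; in G minor, that letter is Eb.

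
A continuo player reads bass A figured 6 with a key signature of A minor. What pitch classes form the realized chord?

A, C, F

The written figures 6 are shorthand for 6/3: the 3 is implied.
A third above A in this key is C.
A sixth above A in this key is F.
Together with the bass A, this spells F major in first inversion.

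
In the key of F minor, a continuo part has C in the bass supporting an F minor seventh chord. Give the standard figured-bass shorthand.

C is the fifth of F minor seventh, so the chord is in second inversion.
A seventh chord in second inversion is figured 6/4/3, conventionally abbreviated 4/3.

4/3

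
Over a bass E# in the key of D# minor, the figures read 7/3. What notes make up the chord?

The written figures 7/3 are shorthand for 7/5/3: the 5 is implied.
A third above E# in this key is G#.
A fifth above E# in this key is B.
A seventh above E# in this key is D#.
Together with the bass E#, this spells E# half-diminished seventh in root position.

E#, G#, B, D#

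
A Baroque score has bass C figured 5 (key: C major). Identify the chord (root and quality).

The figures 5 indicate a triad in root position.
In root position the bass is the root, so the root is C.
The chord tones are C, E, G, giving C major.

C major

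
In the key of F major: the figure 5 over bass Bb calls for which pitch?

F

Counting 4 letter steps above Bb lands on F; in F major, that letter is F.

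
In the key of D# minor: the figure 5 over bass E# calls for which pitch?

B

Counting 4 letter steps above E# lands on B; in D# minor, that letter is B.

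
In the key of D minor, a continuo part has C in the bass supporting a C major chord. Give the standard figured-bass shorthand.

C is the root of C major, so the chord is in root position.
A triad in root position is figured 5/3, conventionally abbreviated (no figures — root-position triad).

no figures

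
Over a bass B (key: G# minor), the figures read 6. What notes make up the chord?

The written figures 6 are shorthand for 6/3: the 3 is implied.
A third above B in this key is D#.
A sixth above B in this key is G#.
Together with the bass B, this spells G# minor in first inversion.

B, D#, G#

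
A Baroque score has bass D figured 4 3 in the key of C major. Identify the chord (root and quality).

G dominant seventh

The figures 4 3 indicate a seventh chord in second inversion.
In second inversion the root lies a fourth above the bass: a fourth above D in C major is G.
The chord tones are D, F, G, B, giving G dominant seventh.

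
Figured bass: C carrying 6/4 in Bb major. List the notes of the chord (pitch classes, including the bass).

A fourth above C in this key is F.
A sixth above C in this key is A.
Together with the bass C, this spells F major in second inversion.

C, F, A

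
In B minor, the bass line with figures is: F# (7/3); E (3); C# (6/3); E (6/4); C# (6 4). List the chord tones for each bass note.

F# (7/5/3): F#, A, C#, E.
E (5/3): E, G, B.
C# (6/3): C#, E, A.
E (6/4): E, A, C#.
C# (6/4): C#, F#, A.

F#, A, C#, E | E, G, B | C#, E, A | E, A, C# | C#, F#, A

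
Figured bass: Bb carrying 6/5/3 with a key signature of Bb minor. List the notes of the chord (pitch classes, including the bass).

Bb, Db, F, Gb

A third above Bb in this key is Db.
A fifth above Bb in this key is F.
A sixth above Bb in this key is Gb.
Together with the bass Bb, this spells Gb major seventh in first inversion.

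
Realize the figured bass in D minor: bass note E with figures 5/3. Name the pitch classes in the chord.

E, G, Bb

A third above E in this key is G.
A fifth above E in this key is Bb.
Together with the bass E, this spells E diminished in root position.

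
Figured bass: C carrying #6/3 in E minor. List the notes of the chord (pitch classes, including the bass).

A third above C in this key is E.
A sixth above C in this key is A, raised to A# by the sharp.

C, E, A#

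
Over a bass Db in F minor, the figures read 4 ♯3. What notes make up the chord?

The written figures 4 ♯3 are shorthand for 6/4/3: the 6 is implied.
A third above Db in this key is F, raised to F# by the sharp.
A fourth above Db in this key is G.
A sixth above Db in this key is Bb.

Db, F#, G, Bb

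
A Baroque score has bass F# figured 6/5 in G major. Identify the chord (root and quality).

D dominant seventh

The figures 6/5 indicate a seventh chord in first inversion.
In first inversion the root lies a sixth above the bass: a sixth above F# in G major is D.
The chord tones are F#, A, C, D, giving D dominant seventh.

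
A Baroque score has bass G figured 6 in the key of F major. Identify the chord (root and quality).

The figures 6 indicate a triad in first inversion.
In first inversion the root lies a sixth above the bass: a sixth above G in F major is E.
The chord tones are G, Bb, E, giving E diminished.

E diminished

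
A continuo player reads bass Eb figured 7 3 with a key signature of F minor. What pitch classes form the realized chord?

The written figures 7 3 are shorthand for 7/5/3: the 5 is implied.
A third above Eb in this key is G.
A fifth above Eb in this key is Bb.
A seventh above Eb in this key is Db.
Together with the bass Eb, this spells Eb dominant seventh in root position.

Eb, G, Bb, Db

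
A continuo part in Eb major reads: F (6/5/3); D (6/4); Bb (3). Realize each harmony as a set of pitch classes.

F (6/5/3): F, Ab, C, D.
D (6/4): D, G, Bb.
Bb (5/3): Bb, D, F.

F, Ab, C, D | D, G, Bb | Bb, D, F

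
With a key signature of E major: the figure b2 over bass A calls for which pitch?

Bb

Counting 1 letter step above A lands on B; in E major, that letter is B.
The b2 figure lowers it a semitone, giving Bb.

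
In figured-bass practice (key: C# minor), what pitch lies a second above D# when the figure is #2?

E#

Counting 1 letter step above D# lands on E; in C# minor, that letter is E.
The #2 figure raises it a semitone, giving E#.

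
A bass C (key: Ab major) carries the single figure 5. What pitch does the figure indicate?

Counting 4 letter steps above C lands on G; in Ab major, that letter is G.

G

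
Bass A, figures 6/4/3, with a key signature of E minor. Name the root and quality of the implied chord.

The figures 6/4/3 indicate a seventh chord in second inversion.
In second inversion the root lies a fourth above the bass: a fourth above A in E minor is D.
The chord tones are A, C, D, F#, giving D dominant seventh.

D dominant seventh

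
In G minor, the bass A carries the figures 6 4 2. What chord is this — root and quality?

Bb major seventh

The figures 6 4 2 indicate a seventh chord in third inversion.
In third inversion the root lies a second above the bass: a second above A in G minor is Bb.
The chord tones are A, Bb, D, F, giving Bb major seventh.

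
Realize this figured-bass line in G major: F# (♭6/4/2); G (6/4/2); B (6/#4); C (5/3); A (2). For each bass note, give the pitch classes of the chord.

F# (b6/4/2): F#, G, B, Db.
G (6/4/2): G, A, C, E.
B (6/#4): B, E#, G.
C (5/3): C, E, G.
A (6/4/2): A, B, D, F#.

F#, G, B, Db | G, A, C, E | B, E#, G | C, E, G | A, B, D, F#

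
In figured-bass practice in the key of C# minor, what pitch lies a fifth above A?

E

Counting 4 letter steps above A lands on E; in C# minor, that letter is E.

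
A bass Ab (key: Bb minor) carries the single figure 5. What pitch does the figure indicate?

Eb

Counting 4 letter steps above Ab lands on E; in Bb minor, that letter is Eb.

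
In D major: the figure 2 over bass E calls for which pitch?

F#

Counting 1 letter step above E lands on F; in D major, that letter is F#.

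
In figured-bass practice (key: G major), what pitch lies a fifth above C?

Counting 4 letter steps above C lands on G; in G major, that letter is G.

G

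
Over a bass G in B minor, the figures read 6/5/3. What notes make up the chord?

A third above G in this key is B.
A fifth above G in this key is D.
A sixth above G in this key is E.
Together with the bass G, this spells E minor seventh in first inversion.

G, B, D, E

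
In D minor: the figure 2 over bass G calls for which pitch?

A

Counting 1 letter step above G lands on A; in D minor, that letter is A.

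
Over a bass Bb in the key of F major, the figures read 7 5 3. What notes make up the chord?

Bb, D, F, A

A third above Bb in this key is D.
A fifth above Bb in this key is F.
A seventh above Bb in this key is A.
Together with the bass Bb, this spells Bb major seventh in root position.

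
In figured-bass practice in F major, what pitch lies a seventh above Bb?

Counting 6 letter steps above Bb lands on A; in F major, that letter is A.

A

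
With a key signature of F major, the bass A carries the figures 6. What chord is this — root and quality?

F major

The figures 6 indicate a triad in first inversion.
In first inversion the root lies a sixth above the bass: a sixth above A in F major is F.
The chord tones are A, C, F, giving F major.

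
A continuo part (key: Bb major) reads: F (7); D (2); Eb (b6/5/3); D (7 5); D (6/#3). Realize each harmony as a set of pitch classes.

F, A, C, Eb | D, Eb, G, Bb | Eb, G, Bb, Cb | D, F, A, C | D, F#, Bb

F (7/5/3): F, A, C, Eb.
D (6/4/2): D, Eb, G, Bb.
Eb (b6/5/3): Eb, G, Bb, Cb.
D (7/5/3): D, F, A, C.
D (6/#3): D, F#, Bb.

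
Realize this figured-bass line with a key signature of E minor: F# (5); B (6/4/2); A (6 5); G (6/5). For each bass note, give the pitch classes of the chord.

F# (5/3): F#, A, C.
B (6/4/2): B, C, E, G.
A (6/5/3): A, C, E, F#.
G (6/5/3): G, B, D, E.

F#, A, C | B, C, E, G | A, C, E, F# | G, B, D, E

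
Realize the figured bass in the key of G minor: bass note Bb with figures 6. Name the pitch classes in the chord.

Bb, D, G

The written figures 6 are shorthand for 6/3: the 3 is implied.
A third above Bb in this key is D.
A sixth above Bb in this key is G.
Together with the bass Bb, this spells G minor in first inversion.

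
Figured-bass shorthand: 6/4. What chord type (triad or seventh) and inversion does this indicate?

Intervals of 6/4 above the bass form a triad; the bass is the fifth, so this is second inversion.

triad, second inversion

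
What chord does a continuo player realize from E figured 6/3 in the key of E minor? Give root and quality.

C major

The figures 6/3 indicate a triad in first inversion.
In first inversion the root lies a sixth above the bass: a sixth above E in E minor is C.
The chord tones are E, G, C, giving C major.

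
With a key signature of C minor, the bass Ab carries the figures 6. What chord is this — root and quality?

F minor

The figures 6 indicate a triad in first inversion.
In first inversion the root lies a sixth above the bass: a sixth above Ab in C minor is F.
The chord tones are Ab, C, F, giving F minor.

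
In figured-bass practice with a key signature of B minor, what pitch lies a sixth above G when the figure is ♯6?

Counting 5 letter steps above G lands on E; in B minor, that letter is E.
The #6 figure raises it a semitone, giving E#.

E#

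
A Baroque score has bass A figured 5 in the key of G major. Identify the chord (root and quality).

A minor

The figures 5 indicate a triad in root position.
In root position the bass is the root, so the root is A.
The chord tones are A, C, E, giving A minor.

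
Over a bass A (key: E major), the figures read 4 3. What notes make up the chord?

The written figures 4 3 are shorthand for 6/4/3: the 6 is implied.
A third above A in this key is C#.
A fourth above A in this key is D#.
A sixth above A in this key is F#.
Together with the bass A, this spells D# half-diminished seventh in second inversion.

A, C#, D#, F#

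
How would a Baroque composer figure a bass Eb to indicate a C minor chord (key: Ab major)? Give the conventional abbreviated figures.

Eb is the third of C minor, so the chord is in first inversion.
A triad in first inversion is figured 6/3, conventionally abbreviated 6.

6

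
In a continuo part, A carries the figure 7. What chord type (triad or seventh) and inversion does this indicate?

seventh chord, root position

7 is shorthand for 7/5/3.
Intervals of 7/5/3 above the bass form a seventh chord; the bass is the root, so this is root position.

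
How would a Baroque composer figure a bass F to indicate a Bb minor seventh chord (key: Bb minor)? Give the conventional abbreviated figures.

F is the fifth of Bb minor seventh, so the chord is in second inversion.
A seventh chord in second inversion is figured 6/4/3, conventionally abbreviated 4/3.

4/3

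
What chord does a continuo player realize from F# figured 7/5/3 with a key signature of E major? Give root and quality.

The figures 7/5/3 indicate a seventh chord in root position.
In root position the bass is the root, so the root is F#.
The chord tones are F#, A, C#, E, giving F# minor seventh.

F# minor seventh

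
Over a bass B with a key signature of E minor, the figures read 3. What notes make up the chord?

The written figures 3 are shorthand for 5/3: the 5 is implied.
A third above B in this key is D.
A fifth above B in this key is F#.
Together with the bass B, this spells B minor in root position.

B, D, F#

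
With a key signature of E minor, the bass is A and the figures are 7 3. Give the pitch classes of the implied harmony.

The written figures 7 3 are shorthand for 7/5/3: the 5 is implied.
A third above A in this key is C.
A fifth above A in this key is E.
A seventh above A in this key is G.
Together with the bass A, this spells A minor seventh in root position.

A, C, E, G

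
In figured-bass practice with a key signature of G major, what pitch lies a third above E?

Counting 2 letter steps above E lands on G; in G major, that letter is G.

G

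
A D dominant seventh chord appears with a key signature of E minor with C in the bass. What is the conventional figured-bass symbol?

C is the seventh of D dominant seventh, so the chord is in third inversion.
A seventh chord in third inversion is figured 6/4/2, conventionally abbreviated 4/2.

4/2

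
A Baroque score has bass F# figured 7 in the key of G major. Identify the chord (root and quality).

F# half-diminished seventh

The figures 7 indicate a seventh chord in root position.
In root position the bass is the root, so the root is F#.
The chord tones are F#, A, C, E, giving F# half-diminished seventh.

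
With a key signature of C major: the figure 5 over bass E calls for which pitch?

B

Counting 4 letter steps above E lands on B; in C major, that letter is B.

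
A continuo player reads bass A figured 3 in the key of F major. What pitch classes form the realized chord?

The written figures 3 are shorthand for 5/3: the 5 is implied.
A third above A in this key is C.
A fifth above A in this key is E.
Together with the bass A, this spells A minor in root position.

A, C, E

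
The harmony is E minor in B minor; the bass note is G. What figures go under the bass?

6

G is the third of E minor, so the chord is in first inversion.
A triad in first inversion is figured 6/3, conventionally abbreviated 6.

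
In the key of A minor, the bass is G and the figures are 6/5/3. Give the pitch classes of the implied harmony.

A third above G in this key is B.
A fifth above G in this key is D.
A sixth above G in this key is E.
Together with the bass G, this spells E minor seventh in first inversion.

G, B, D, E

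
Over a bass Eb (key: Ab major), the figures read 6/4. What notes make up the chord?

A fourth above Eb in this key is Ab.
A sixth above Eb in this key is C.
Together with the bass Eb, this spells Ab major in second inversion.

Eb, Ab, C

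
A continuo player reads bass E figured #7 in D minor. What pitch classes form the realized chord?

E, G, Bb, D#

The written figures #7 are shorthand for 7/5/3: the 5/3 are implied.
A third above E in this key is G.
A fifth above E in this key is Bb.
A seventh above E in this key is D, raised to D# by the sharp.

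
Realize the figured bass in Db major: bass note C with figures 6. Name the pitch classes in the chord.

C, Eb, Ab

The written figures 6 are shorthand for 6/3: the 3 is implied.
A third above C in this key is Eb.
A sixth above C in this key is Ab.
Together with the bass C, this spells Ab major in first inversion.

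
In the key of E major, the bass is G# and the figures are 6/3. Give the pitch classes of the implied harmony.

G#, B, E

A third above G# in this key is B.
A sixth above G# in this key is E.
Together with the bass G#, this spells E major in first inversion.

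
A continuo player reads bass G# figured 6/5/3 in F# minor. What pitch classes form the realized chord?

A third above G# in this key is B.
A fifth above G# in this key is D.
A sixth above G# in this key is E.
Together with the bass G#, this spells E dominant seventh in first inversion.

G#, B, D, E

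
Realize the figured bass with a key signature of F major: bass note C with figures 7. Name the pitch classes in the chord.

The written figures 7 are shorthand for 7/5/3: the 5/3 are implied.
A third above C in this key is E.
A fifth above C in this key is G.
A seventh above C in this key is Bb.
Together with the bass C, this spells C dominant seventh in root position.

C, E, G, Bb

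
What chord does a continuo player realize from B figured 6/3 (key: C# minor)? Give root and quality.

The figures 6/3 indicate a triad in first inversion.
In first inversion the root lies a sixth above the bass: a sixth above B in C# minor is G#.
The chord tones are B, D#, G#, giving G# minor.

G# minor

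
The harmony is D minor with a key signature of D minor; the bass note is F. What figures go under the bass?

6

F is the third of D minor, so the chord is in first inversion.
A triad in first inversion is figured 6/3, conventionally abbreviated 6.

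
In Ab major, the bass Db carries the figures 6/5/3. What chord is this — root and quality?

Bb minor seventh

The figures 6/5/3 indicate a seventh chord in first inversion.
In first inversion the root lies a sixth above the bass: a sixth above Db in Ab major is Bb.
The chord tones are Db, F, Ab, Bb, giving Bb minor seventh.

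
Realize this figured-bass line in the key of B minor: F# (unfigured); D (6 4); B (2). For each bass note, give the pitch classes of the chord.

F#, A, C# | D, G, B | B, C#, E, G

F# (5/3): F#, A, C#.
D (6/4): D, G, B.
B (6/4/2): B, C#, E, G.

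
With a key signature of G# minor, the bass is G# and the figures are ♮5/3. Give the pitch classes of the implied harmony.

A third above G# in this key is B.
A fifth above G# in this key is D#, made natural (D) by the ♮ figure.
Together with the bass G#, this spells G# diminished in root position.

G#, B, D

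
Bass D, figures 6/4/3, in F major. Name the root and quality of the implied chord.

G minor seventh

The figures 6/4/3 indicate a seventh chord in second inversion.
In second inversion the root lies a fourth above the bass: a fourth above D in F major is G.
The chord tones are D, F, G, Bb, giving G minor seventh.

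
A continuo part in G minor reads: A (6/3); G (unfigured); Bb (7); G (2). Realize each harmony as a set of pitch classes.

A (6/3): A, C, F.
G (5/3): G, Bb, D.
Bb (7/5/3): Bb, D, F, A.
G (6/4/2): G, A, C, Eb.

A, C, F | G, Bb, D | Bb, D, F, A | G, A, C, Eb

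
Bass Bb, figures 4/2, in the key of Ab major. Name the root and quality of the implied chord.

The figures 4/2 indicate a seventh chord in third inversion.
In third inversion the root lies a second above the bass: a second above Bb in Ab major is C.
The chord tones are Bb, C, Eb, G, giving C minor seventh.

C minor seventh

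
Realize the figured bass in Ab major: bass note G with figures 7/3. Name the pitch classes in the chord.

G, Bb, Db, F

The written figures 7/3 are shorthand for 7/5/3: the 5 is implied.
A third above G in this key is Bb.
A fifth above G in this key is Db.
A seventh above G in this key is F.
Together with the bass G, this spells G half-diminished seventh in root position.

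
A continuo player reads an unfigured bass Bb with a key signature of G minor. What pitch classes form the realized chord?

Bb, D, F

An unfigured bass implies 5/3.
A third above Bb in this key is D.
A fifth above Bb in this key is F.
Together with the bass Bb, this spells Bb major in root position.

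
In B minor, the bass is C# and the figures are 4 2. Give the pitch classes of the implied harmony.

C#, D, F#, A

The written figures 4 2 are shorthand for 6/4/2: the 6 is implied.
A second above C# in this key is D.
A fourth above C# in this key is F#.
A sixth above C# in this key is A.
Together with the bass C#, this spells D major seventh in third inversion.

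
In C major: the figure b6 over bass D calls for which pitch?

Counting 5 letter steps above D lands on B; in C major, that letter is B.
The b6 figure lowers it a semitone, giving Bb.

Bb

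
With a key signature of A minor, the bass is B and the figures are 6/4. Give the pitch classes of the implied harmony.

B, E, G

A fourth above B in this key is E.
A sixth above B in this key is G.
Together with the bass B, this spells E minor in second inversion.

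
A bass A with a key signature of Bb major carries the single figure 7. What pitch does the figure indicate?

G

Counting 6 letter steps above A lands on G; in Bb major, that letter is G.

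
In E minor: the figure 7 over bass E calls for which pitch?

Counting 6 letter steps above E lands on D; in E minor, that letter is D.

D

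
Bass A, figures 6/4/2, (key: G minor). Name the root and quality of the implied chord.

Bb major seventh

The figures 6/4/2 indicate a seventh chord in third inversion.
In third inversion the root lies a second above the bass: a second above A in G minor is Bb.
The chord tones are A, Bb, D, F, giving Bb major seventh.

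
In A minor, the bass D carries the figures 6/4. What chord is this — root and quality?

G major

The figures 6/4 indicate a triad in second inversion.
In second inversion the root lies a fourth above the bass: a fourth above D in A minor is G.
The chord tones are D, G, B, giving G major.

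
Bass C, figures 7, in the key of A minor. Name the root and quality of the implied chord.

The figures 7 indicate a seventh chord in root position.
In root position the bass is the root, so the root is C.
The chord tones are C, E, G, B, giving C major seventh.

C major seventh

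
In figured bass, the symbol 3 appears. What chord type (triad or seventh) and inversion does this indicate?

triad, root position

3 is shorthand for 5/3.
Intervals of 5/3 above the bass form a triad; the bass is the root, so this is root position.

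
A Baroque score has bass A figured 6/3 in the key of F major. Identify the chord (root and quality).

The figures 6/3 indicate a triad in first inversion.
In first inversion the root lies a sixth above the bass: a sixth above A in F major is F.
The chord tones are A, C, F, giving F major.

F major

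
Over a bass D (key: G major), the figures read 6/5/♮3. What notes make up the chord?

D, F, A, B

A third above D in this key is F#, made natural (F) by the ♮ figure.
A fifth above D in this key is A.
A sixth above D in this key is B.
Together with the bass D, this spells B half-diminished seventh in first inversion.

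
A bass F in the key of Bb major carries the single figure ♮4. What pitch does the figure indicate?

Counting 3 letter steps above F lands on B; in Bb major, that letter is Bb.
The ♮4 figure makes it natural, giving B.

B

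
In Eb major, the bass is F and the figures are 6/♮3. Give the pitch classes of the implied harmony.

F, A, D

A third above F in this key is Ab, made natural (A) by the ♮ figure.
A sixth above F in this key is D.
Together with the bass F, this spells D minor in first inversion.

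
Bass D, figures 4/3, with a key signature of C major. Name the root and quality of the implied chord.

G dominant seventh

The figures 4/3 indicate a seventh chord in second inversion.
In second inversion the root lies a fourth above the bass: a fourth above D in C major is G.
The chord tones are D, F, G, B, giving G dominant seventh.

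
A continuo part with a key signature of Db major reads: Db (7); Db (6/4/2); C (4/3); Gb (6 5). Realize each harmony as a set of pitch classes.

Db (7/5/3): Db, F, Ab, C.
Db (6/4/2): Db, Eb, Gb, Bb.
C (6/4/3): C, Eb, F, Ab.
Gb (6/5/3): Gb, Bb, Db, Eb.

Db, F, Ab, C | Db, Eb, Gb, Bb | C, Eb, F, Ab | Gb, Bb, Db, Eb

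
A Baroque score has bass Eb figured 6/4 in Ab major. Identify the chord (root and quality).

The figures 6/4 indicate a triad in second inversion.
In second inversion the root lies a fourth above the bass: a fourth above Eb in Ab major is Ab.
The chord tones are Eb, Ab, C, giving Ab major.

Ab major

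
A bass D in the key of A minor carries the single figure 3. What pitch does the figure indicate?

F

Counting 2 letter steps above D lands on F; in A minor, that letter is F.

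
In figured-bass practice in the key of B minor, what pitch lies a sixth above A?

F#

Counting 5 letter steps above A lands on F; in B minor, that letter is F#.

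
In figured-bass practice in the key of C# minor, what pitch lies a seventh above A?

Counting 6 letter steps above A lands on G; in C# minor, that letter is G#.

G#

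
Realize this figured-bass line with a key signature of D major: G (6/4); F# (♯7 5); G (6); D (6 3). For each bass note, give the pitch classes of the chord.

G (6/4): G, C#, E.
F# (#7/5/3): F#, A, C#, E#.
G (6/3): G, B, E.
D (6/3): D, F#, B.

G, C#, E | F#, A, C#, E# | G, B, E | D, F#, B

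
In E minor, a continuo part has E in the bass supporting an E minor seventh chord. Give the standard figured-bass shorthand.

7

E is the root of E minor seventh, so the chord is in root position.
A seventh chord in root position is figured 7/5/3, conventionally abbreviated 7.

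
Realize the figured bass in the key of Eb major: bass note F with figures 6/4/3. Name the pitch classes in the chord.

F, Ab, Bb, D

A third above F in this key is Ab.
A fourth above F in this key is Bb.
A sixth above F in this key is D.
Together with the bass F, this spells Bb dominant seventh in second inversion.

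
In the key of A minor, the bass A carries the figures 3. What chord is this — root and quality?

A minor

The figures 3 indicate a triad in root position.
In root position the bass is the root, so the root is A.
The chord tones are A, C, E, giving A minor.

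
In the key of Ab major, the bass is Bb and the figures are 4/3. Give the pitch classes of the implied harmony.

The written figures 4/3 are shorthand for 6/4/3: the 6 is implied.
A third above Bb in this key is Db.
A fourth above Bb in this key is Eb.
A sixth above Bb in this key is G.
Together with the bass Bb, this spells Eb dominant seventh in second inversion.

Bb, Db, Eb, G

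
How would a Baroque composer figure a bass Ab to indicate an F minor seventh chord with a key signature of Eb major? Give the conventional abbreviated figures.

Ab is the third of F minor seventh, so the chord is in first inversion.
A seventh chord in first inversion is figured 6/5/3, conventionally abbreviated 6/5.

6/5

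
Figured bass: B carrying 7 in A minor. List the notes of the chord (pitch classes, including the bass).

B, D, F, A

The written figures 7 are shorthand for 7/5/3: the 5/3 are implied.
A third above B in this key is D.
A fifth above B in this key is F.
A seventh above B in this key is A.
Together with the bass B, this spells B half-diminished seventh in root position.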